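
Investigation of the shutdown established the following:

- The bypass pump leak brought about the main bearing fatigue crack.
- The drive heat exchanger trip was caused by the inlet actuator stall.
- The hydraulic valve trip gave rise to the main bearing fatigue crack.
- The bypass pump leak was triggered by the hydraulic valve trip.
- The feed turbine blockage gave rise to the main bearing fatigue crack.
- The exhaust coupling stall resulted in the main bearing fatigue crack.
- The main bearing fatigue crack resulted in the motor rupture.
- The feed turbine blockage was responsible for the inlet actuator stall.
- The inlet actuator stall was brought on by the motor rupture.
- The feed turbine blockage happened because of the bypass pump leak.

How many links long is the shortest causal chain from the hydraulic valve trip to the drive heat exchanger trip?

Shortest chain: the hydraulic valve trip → the bypass pump leak → the feed turbine blockage → the inlet actuator stall → the drive heat exchanger trip.

4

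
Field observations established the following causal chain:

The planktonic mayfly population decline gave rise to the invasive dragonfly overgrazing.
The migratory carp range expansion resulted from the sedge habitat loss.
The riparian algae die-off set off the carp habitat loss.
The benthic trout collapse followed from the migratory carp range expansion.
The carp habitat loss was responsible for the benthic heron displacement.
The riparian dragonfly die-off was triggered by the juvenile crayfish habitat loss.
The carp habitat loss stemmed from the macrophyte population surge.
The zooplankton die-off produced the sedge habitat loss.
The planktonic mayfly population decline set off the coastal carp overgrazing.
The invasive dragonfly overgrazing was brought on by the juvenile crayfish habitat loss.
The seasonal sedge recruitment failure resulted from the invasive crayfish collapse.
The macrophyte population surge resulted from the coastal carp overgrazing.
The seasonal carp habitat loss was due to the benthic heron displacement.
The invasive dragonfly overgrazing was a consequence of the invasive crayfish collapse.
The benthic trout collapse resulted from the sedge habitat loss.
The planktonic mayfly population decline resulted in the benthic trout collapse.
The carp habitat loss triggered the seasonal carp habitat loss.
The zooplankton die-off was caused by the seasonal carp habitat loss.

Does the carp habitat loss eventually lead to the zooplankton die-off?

There is a causal chain: the carp habitat loss → the seasonal carp habitat loss → the zooplankton die-off.

Yes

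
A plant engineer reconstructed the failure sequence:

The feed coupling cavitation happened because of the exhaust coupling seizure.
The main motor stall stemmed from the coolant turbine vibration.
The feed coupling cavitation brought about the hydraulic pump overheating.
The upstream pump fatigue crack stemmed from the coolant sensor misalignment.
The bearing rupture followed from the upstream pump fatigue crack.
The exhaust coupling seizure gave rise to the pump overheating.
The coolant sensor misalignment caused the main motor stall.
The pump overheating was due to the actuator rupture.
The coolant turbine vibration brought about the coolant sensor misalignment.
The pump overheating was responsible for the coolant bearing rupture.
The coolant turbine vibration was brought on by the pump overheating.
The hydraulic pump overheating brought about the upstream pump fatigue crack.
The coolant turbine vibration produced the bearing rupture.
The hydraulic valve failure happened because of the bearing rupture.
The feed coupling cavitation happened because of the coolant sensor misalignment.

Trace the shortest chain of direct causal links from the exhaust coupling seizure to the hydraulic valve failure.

the exhaust coupling seizure → the pump overheating → the coolant turbine vibration → the bearing rupture → the hydraulic valve failure

the exhaust coupling seizure → the pump overheating
the pump overheating → the coolant turbine vibration
the coolant turbine vibration → the bearing rupture
the bearing rupture → the hydraulic valve failure
Length: 4 steps.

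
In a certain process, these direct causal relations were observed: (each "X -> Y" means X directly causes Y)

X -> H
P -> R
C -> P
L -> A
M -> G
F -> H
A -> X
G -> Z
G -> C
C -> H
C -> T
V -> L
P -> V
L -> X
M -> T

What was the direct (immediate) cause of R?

P

Upstream contributors include M, G, C, but only P feeds directly into R.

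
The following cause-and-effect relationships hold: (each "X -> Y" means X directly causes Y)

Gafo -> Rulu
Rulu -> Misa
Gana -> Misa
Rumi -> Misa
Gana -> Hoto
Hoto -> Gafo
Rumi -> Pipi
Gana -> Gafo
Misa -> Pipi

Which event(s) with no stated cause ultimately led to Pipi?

Tracing upstream from Pipi: Pipi ← Misa ← Gana.
A separate upstream branch: Pipi ← Rumi.
Each of those chain origins has no stated cause.

Gana, Rumi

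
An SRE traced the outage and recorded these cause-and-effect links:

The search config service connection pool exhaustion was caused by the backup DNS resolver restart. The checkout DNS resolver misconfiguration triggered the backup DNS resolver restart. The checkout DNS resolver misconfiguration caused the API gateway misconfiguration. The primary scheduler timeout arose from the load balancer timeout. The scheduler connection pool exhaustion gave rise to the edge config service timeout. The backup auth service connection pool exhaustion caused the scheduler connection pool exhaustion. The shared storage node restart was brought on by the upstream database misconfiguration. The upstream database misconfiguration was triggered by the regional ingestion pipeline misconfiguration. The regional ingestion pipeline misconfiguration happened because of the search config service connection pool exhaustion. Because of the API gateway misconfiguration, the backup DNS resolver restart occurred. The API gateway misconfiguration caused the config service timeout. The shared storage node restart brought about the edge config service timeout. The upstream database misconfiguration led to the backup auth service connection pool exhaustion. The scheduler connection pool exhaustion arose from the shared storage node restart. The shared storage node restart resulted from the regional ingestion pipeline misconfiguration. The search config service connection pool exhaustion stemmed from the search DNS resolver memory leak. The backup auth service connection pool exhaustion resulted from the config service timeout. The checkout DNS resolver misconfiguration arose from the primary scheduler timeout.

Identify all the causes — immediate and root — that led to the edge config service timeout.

the API gateway misconfiguration, the backup DNS resolver restart, the backup auth service connection pool exhaustion, the checkout DNS resolver misconfiguration, the config service timeout, the load balancer timeout, the primary scheduler timeout, the regional ingestion pipeline misconfiguration, the scheduler connection pool exhaustion, the search DNS resolver memory leak, the search config service connection pool exhaustion, the shared storage node restart, the upstream database misconfiguration

Immediate causes of the edge config service timeout: the shared storage node restart, the scheduler connection pool exhaustion.
Further upstream: the load balancer timeout, the primary scheduler timeout, the checkout DNS resolver misconfiguration, the API gateway misconfiguration, the backup DNS resolver restart, the search config service connection pool exhaustion, the config service timeout, the regional ingestion pipeline misconfiguration, the upstream database misconfiguration, the backup auth service connection pool exhaustion, the search DNS resolver memory leak.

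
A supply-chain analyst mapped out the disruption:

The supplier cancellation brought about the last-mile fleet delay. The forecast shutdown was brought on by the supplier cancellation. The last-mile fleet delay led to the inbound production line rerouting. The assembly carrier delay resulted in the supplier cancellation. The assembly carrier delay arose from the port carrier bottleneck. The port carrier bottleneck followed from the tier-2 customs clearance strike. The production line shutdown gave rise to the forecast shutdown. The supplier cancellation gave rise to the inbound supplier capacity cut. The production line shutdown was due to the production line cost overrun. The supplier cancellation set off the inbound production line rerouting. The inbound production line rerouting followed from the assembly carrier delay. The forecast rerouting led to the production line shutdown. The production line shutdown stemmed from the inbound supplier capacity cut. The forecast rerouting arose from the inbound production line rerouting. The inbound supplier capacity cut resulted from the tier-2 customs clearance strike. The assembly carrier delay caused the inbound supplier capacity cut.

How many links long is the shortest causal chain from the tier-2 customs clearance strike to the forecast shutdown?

Shortest chain: the tier-2 customs clearance strike → the inbound supplier capacity cut → the production line shutdown → the forecast shutdown.

3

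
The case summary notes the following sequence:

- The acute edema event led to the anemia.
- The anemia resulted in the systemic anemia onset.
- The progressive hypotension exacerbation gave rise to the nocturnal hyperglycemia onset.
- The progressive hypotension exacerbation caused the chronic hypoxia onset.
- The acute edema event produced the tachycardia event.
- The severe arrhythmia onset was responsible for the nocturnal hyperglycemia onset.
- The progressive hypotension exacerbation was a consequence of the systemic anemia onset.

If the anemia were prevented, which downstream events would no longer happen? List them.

Downstream of the anemia: the systemic anemia onset, the progressive hypotension exacerbation, the chronic hypoxia onset, the nocturnal hyperglycemia onset.
Of those, still caused via another path: the nocturnal hyperglycemia onset.
The remainder have no surviving cause.

the chronic hypoxia onset, the progressive hypotension exacerbation, the systemic anemia onset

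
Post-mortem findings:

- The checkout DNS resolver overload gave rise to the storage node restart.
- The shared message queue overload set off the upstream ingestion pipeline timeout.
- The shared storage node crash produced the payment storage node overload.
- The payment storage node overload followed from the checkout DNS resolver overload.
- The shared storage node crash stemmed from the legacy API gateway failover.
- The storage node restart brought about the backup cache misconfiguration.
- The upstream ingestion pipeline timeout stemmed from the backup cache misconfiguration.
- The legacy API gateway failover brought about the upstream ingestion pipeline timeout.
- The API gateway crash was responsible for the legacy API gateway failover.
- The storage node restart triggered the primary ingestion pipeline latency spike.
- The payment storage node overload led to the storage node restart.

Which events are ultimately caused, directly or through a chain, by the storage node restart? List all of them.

the backup cache misconfiguration, the primary ingestion pipeline latency spike, the upstream ingestion pipeline timeout

Direct effects: the primary ingestion pipeline latency spike, the backup cache misconfiguration.
2 steps out: the upstream ingestion pipeline timeout.
Not reachable from it: the API gateway crash, the legacy API gateway failover, the checkout DNS resolver overload, the shared storage node crash, the payment storage node overload, the shared message queue overload.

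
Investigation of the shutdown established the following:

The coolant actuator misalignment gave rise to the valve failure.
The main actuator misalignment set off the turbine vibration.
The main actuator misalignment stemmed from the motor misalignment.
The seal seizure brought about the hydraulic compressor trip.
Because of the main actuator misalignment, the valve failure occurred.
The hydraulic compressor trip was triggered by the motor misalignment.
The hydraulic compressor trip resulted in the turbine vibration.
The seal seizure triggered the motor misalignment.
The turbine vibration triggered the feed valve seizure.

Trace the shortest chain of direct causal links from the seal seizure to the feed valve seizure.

the seal seizure → the hydraulic compressor trip → the turbine vibration → the feed valve seizure

the seal seizure → the hydraulic compressor trip
the hydraulic compressor trip → the turbine vibration
the turbine vibration → the feed valve seizure
Length: 3 steps.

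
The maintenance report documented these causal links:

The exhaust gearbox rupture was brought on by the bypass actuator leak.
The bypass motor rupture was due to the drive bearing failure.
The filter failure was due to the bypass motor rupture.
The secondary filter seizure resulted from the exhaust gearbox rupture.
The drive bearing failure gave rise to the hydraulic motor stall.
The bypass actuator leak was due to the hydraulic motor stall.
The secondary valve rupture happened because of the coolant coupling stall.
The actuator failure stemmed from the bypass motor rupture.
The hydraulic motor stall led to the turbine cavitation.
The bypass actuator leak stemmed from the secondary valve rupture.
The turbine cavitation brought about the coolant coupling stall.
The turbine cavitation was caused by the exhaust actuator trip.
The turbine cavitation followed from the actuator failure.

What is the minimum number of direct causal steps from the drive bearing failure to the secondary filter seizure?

Shortest chain: the drive bearing failure → the hydraulic motor stall → the bypass actuator leak → the exhaust gearbox rupture → the secondary filter seizure.

4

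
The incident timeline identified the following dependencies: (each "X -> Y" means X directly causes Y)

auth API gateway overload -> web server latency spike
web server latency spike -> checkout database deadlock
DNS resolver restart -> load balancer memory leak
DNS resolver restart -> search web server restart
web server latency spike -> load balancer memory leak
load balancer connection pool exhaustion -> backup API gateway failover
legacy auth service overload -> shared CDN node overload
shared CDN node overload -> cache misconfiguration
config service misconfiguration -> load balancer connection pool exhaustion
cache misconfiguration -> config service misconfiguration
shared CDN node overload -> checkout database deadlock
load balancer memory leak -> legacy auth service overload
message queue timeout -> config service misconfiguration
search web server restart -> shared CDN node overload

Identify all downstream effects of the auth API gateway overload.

Direct effects: the web server latency spike.
2 steps out: the load balancer memory leak, the checkout database deadlock.
3 steps out: the legacy auth service overload.
4 steps out: the shared CDN node overload.
5 steps out: the cache misconfiguration.
6 steps out: the config service misconfiguration.
7 steps out: the load balancer connection pool exhaustion.
8 steps out: the backup API gateway failover.
Not reachable from it: the DNS resolver restart, the message queue timeout, the search web server restart.

the backup API gateway failover, the cache misconfiguration, the checkout database deadlock, the config service misconfiguration, the legacy auth service overload, the load balancer connection pool exhaustion, the load balancer memory leak, the shared CDN node overload, the web server latency spike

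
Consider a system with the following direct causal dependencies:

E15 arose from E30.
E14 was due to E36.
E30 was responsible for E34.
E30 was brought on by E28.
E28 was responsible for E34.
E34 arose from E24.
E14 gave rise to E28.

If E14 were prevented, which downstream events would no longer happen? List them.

Downstream of E14: E28, E30, E15, E34.
Of those, still caused via another path: E34.
The remainder have no surviving cause.

E15, E28, E30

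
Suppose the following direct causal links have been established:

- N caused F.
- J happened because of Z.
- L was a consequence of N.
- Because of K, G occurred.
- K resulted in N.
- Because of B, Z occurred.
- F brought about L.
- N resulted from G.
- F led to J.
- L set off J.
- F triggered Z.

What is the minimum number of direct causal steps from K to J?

3

Shortest chain: K → N → F → J.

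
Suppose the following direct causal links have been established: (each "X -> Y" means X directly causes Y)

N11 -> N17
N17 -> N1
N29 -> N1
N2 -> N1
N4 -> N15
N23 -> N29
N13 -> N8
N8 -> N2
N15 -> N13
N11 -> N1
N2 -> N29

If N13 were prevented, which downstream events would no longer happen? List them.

N2, N8

Downstream of N13: N8, N2, N29, N1.
Of those, still caused via another path: N29, N1.
The remainder have no surviving cause.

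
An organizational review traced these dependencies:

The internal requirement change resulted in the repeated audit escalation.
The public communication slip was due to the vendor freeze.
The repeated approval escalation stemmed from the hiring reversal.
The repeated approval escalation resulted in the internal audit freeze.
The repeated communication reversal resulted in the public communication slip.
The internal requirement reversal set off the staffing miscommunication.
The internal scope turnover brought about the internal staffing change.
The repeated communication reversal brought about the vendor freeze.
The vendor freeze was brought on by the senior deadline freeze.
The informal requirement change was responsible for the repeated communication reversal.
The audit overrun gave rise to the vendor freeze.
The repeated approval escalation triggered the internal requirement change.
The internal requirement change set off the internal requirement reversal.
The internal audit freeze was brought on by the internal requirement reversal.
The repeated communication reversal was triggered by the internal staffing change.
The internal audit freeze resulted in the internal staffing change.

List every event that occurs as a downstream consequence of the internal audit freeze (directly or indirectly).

the internal staffing change, the public communication slip, the repeated communication reversal, the vendor freeze

Direct effects: the internal staffing change.
2 steps out: the repeated communication reversal.
3 steps out: the vendor freeze, the public communication slip.
Not reachable from it: the hiring reversal, the repeated approval escalation, the internal requirement change, the internal requirement reversal, the informal requirement change, the staffing miscommunication, the internal scope turnover, the audit overrun, the repeated audit escalation, the senior deadline freeze.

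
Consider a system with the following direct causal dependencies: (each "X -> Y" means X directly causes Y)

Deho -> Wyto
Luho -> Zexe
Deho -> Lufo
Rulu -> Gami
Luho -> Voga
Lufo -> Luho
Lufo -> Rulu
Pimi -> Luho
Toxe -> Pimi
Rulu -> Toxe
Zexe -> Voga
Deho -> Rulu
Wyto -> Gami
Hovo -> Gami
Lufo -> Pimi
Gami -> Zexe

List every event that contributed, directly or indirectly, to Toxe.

Deho, Lufo, Rulu

Immediate cause of Toxe: Rulu.
Further upstream: Deho, Lufo.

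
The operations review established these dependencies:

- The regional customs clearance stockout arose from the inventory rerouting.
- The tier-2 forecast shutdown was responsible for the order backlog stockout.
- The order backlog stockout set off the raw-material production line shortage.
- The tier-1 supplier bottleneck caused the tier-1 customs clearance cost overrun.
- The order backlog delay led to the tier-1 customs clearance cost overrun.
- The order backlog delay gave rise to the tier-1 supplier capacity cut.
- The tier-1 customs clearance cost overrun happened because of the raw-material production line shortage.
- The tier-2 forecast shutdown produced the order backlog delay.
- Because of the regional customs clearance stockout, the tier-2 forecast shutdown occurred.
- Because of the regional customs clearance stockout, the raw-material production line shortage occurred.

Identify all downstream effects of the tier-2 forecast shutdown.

the order backlog delay, the order backlog stockout, the raw-material production line shortage, the tier-1 customs clearance cost overrun, the tier-1 supplier capacity cut

Direct effects: the order backlog delay, the order backlog stockout.
2 steps out: the tier-1 supplier capacity cut, the raw-material production line shortage, the tier-1 customs clearance cost overrun.
Not reachable from it: the inventory rerouting, the regional customs clearance stockout, the tier-1 supplier bottleneck.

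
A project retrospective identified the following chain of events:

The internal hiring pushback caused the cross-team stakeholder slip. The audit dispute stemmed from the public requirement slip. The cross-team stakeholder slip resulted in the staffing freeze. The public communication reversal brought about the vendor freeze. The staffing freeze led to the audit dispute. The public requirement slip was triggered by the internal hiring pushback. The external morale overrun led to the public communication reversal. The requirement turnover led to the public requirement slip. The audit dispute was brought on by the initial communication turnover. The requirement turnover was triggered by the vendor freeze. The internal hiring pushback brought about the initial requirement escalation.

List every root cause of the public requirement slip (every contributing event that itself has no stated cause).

the external morale overrun, the internal hiring pushback

Tracing upstream from the public requirement slip: the public requirement slip ← the internal hiring pushback.
A separate upstream branch: the public requirement slip ← the requirement turnover ← the vendor freeze ← the public communication reversal ← the external morale overrun.
Each of those chain origins has no stated cause.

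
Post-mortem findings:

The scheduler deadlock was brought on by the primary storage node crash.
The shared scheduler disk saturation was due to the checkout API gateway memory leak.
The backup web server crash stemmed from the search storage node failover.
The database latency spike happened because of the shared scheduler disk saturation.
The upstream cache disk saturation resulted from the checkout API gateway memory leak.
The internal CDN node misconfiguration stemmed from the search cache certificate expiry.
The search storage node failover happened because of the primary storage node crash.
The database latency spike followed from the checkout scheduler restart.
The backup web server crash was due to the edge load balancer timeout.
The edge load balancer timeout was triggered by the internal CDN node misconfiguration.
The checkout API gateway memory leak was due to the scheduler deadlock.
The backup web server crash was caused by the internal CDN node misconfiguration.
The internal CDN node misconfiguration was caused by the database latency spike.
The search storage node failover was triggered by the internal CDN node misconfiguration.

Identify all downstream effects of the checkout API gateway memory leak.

the backup web server crash, the database latency spike, the edge load balancer timeout, the internal CDN node misconfiguration, the search storage node failover, the shared scheduler disk saturation, the upstream cache disk saturation

Direct effects: the upstream cache disk saturation, the shared scheduler disk saturation.
2 steps out: the database latency spike.
3 steps out: the internal CDN node misconfiguration.
4 steps out: the edge load balancer timeout, the search storage node failover, the backup web server crash.
Not reachable from it: the primary storage node crash, the scheduler deadlock, the checkout scheduler restart, the search cache certificate expiry.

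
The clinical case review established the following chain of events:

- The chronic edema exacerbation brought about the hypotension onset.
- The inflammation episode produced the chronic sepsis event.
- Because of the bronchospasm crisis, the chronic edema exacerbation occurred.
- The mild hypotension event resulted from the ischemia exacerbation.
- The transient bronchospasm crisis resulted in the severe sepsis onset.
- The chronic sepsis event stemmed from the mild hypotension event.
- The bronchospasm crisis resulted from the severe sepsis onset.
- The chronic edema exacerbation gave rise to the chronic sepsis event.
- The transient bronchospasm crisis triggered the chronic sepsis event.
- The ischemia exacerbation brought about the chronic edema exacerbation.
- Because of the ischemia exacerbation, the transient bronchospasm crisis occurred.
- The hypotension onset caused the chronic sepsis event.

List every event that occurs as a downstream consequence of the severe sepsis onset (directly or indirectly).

Direct effects: the bronchospasm crisis.
2 steps out: the chronic edema exacerbation.
3 steps out: the hypotension onset, the chronic sepsis event.
Not reachable from it: the inflammation episode, the ischemia exacerbation, the transient bronchospasm crisis, the mild hypotension event.

the bronchospasm crisis, the chronic edema exacerbation, the chronic sepsis event, the hypotension onset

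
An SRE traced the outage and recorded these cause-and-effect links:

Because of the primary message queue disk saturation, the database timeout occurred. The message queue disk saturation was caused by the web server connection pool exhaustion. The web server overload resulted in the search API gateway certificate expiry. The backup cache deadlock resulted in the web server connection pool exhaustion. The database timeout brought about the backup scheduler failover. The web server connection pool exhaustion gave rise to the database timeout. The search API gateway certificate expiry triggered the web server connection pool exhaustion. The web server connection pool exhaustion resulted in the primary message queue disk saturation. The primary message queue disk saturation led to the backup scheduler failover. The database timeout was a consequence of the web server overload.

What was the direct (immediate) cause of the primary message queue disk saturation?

the web server connection pool exhaustion

Upstream contributors include the web server overload, the search API gateway certificate expiry, the backup cache deadlock, but only the web server connection pool exhaustion feeds directly into the primary message queue disk saturation.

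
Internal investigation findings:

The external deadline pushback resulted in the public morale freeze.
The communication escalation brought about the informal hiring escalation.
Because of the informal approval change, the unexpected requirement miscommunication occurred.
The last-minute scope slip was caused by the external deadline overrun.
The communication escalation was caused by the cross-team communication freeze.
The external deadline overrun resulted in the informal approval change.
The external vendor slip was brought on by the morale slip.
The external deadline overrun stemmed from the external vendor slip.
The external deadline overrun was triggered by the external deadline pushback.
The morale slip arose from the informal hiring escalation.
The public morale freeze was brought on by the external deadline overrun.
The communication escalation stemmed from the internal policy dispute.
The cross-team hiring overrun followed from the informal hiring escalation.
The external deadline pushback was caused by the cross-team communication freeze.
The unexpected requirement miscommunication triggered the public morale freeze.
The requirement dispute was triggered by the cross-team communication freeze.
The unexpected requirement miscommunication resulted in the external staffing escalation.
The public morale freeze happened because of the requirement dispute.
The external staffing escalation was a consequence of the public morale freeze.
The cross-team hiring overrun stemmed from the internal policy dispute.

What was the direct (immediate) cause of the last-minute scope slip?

the external deadline overrun

Upstream contributors include the cross-team communication freeze, the internal policy dispute, the communication escalation, the external deadline pushback, the informal hiring escalation, the morale slip, the external vendor slip, but only the external deadline overrun feeds directly into the last-minute scope slip.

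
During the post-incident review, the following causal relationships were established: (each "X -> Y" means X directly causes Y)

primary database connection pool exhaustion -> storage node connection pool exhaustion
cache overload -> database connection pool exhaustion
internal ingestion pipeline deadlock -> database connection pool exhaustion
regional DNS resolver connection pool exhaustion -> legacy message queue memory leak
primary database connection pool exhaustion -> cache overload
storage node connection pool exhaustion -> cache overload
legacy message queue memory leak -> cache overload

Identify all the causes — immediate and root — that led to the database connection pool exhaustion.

Immediate causes of the database connection pool exhaustion: the internal ingestion pipeline deadlock, the cache overload.
Further upstream: the regional DNS resolver connection pool exhaustion, the primary database connection pool exhaustion, the legacy message queue memory leak, the storage node connection pool exhaustion.

the cache overload, the internal ingestion pipeline deadlock, the legacy message queue memory leak, the primary database connection pool exhaustion, the regional DNS resolver connection pool exhaustion, the storage node connection pool exhaustion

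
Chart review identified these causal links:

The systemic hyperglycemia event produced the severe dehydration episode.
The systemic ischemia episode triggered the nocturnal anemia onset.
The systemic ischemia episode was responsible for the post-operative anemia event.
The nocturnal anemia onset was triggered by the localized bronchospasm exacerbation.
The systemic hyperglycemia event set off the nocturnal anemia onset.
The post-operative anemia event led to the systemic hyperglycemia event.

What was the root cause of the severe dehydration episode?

the systemic ischemia episode

Tracing upstream from the severe dehydration episode: the severe dehydration episode ← the systemic hyperglycemia event ← the post-operative anemia event ← the systemic ischemia episode.
The systemic ischemia episode has no stated cause, so it is the root.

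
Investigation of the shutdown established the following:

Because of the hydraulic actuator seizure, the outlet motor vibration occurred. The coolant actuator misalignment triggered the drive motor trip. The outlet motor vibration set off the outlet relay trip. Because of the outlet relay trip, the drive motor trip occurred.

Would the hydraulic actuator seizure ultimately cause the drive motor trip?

There is a causal chain: the hydraulic actuator seizure → the outlet motor vibration → the outlet relay trip → the drive motor trip.

Yes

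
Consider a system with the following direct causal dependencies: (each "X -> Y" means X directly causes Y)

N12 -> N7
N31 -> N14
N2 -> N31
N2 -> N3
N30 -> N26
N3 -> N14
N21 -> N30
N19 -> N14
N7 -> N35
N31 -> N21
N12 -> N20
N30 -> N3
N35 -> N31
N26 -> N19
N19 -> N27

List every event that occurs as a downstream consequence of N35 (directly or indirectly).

Direct effects: N31.
2 steps out: N21, N14.
3 steps out: N30.
4 steps out: N26, N3.
5 steps out: N19.
6 steps out: N27.
Not reachable from it: N12, N20, N2, N7.

N14, N19, N21, N26, N27, N3, N30, N31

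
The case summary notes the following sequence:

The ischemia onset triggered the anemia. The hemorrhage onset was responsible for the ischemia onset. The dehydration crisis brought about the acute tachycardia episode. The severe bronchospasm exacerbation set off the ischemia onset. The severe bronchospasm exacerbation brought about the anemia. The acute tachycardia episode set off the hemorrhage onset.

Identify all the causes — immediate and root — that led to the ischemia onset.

the acute tachycardia episode, the dehydration crisis, the hemorrhage onset, the severe bronchospasm exacerbation

Immediate causes of the ischemia onset: the severe bronchospasm exacerbation, the hemorrhage onset.
Further upstream: the dehydration crisis, the acute tachycardia episode.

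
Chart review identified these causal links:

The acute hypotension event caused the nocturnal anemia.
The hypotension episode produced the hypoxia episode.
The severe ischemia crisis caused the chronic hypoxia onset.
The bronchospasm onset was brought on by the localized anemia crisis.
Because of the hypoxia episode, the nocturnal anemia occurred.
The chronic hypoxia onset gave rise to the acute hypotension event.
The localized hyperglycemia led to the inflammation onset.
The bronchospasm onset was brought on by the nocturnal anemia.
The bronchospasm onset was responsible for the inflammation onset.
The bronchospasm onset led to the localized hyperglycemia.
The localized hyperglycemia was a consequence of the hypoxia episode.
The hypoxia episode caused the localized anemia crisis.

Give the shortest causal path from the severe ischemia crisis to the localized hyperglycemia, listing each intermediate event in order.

the severe ischemia crisis → the chronic hypoxia onset → the acute hypotension event → the nocturnal anemia → the bronchospasm onset → the localized hyperglycemia

the severe ischemia crisis → the chronic hypoxia onset
the chronic hypoxia onset → the acute hypotension event
the acute hypotension event → the nocturnal anemia
the nocturnal anemia → the bronchospasm onset
the bronchospasm onset → the localized hyperglycemia
Length: 5 steps.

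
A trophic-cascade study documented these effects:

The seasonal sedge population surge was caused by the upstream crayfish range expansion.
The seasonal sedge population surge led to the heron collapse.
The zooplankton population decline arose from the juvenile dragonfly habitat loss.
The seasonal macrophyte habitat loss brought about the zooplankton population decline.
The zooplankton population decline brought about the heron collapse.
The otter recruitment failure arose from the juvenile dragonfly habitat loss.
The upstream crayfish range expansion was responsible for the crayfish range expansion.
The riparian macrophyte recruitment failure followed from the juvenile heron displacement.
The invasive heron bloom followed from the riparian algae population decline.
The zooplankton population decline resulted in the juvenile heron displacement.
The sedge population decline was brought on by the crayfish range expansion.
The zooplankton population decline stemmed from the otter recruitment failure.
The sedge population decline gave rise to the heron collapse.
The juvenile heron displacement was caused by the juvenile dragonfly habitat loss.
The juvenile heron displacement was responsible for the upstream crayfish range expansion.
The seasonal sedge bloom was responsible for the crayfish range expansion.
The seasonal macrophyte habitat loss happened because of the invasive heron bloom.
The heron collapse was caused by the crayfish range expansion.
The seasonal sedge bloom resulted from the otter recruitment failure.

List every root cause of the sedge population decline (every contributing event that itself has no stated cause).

Tracing upstream from the sedge population decline: the sedge population decline ← the crayfish range expansion ← the seasonal sedge bloom ← the otter recruitment failure ← the juvenile dragonfly habitat loss.
A separate upstream branch: the sedge population decline ← the crayfish range expansion ← the upstream crayfish range expansion ← the juvenile heron displacement ← the zooplankton population decline ← the seasonal macrophyte habitat loss ← the invasive heron bloom ← the riparian algae population decline.
Each of those chain origins has no stated cause.

the juvenile dragonfly habitat loss, the riparian algae population decline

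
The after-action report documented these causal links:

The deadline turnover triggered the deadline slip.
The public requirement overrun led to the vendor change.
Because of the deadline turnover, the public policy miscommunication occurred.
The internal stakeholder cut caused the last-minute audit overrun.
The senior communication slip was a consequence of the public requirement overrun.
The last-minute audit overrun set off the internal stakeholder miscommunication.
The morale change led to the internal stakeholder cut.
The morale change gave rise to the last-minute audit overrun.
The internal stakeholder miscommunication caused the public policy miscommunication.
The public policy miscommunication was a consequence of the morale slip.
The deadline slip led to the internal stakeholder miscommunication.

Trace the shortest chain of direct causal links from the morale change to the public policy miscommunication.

the morale change → the last-minute audit overrun
the last-minute audit overrun → the internal stakeholder miscommunication
the internal stakeholder miscommunication → the public policy miscommunication
Length: 3 steps.

the morale change → the last-minute audit overrun → the internal stakeholder miscommunication → the public policy miscommunication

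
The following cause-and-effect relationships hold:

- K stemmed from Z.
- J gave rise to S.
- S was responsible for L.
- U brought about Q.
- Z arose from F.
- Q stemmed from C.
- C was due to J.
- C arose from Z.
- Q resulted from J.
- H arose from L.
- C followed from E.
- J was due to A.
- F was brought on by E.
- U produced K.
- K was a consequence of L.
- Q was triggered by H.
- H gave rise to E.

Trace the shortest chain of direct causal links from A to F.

A → J → S → L → H → E → F

A → J
J → S
S → L
L → H
H → E
E → F
Length: 6 steps.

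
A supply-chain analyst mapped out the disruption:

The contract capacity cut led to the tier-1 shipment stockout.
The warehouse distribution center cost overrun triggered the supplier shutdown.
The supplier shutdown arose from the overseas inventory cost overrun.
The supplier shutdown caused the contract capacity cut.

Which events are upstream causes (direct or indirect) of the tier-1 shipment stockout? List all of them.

Immediate cause of the tier-1 shipment stockout: the contract capacity cut.
Further upstream: the overseas inventory cost overrun, the warehouse distribution center cost overrun, the supplier shutdown.

the contract capacity cut, the overseas inventory cost overrun, the supplier shutdown, the warehouse distribution center cost overrun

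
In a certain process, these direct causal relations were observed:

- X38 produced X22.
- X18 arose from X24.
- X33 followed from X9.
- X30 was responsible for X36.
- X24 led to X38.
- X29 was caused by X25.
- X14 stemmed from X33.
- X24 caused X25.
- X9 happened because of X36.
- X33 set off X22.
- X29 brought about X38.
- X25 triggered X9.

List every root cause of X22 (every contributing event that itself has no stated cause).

Tracing upstream from X22: X22 ← X38 ← X24.
A separate upstream branch: X22 ← X33 ← X9 ← X36 ← X30.
Each of those chain origins has no stated cause.

X24, X30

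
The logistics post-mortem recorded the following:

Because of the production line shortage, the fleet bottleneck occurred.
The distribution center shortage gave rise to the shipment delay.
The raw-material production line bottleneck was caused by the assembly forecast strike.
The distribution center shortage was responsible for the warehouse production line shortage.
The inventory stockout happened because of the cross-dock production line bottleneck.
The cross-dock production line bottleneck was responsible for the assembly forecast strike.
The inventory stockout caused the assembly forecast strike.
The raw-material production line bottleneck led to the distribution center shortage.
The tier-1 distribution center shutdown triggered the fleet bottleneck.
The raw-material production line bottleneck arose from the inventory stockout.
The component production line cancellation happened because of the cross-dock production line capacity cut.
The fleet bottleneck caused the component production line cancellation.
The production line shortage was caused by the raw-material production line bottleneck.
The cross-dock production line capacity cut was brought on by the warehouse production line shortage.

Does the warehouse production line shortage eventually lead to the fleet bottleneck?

The warehouse production line shortage leads to the cross-dock production line capacity cut, the component production line cancellation; the fleet bottleneck is not among them.

No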